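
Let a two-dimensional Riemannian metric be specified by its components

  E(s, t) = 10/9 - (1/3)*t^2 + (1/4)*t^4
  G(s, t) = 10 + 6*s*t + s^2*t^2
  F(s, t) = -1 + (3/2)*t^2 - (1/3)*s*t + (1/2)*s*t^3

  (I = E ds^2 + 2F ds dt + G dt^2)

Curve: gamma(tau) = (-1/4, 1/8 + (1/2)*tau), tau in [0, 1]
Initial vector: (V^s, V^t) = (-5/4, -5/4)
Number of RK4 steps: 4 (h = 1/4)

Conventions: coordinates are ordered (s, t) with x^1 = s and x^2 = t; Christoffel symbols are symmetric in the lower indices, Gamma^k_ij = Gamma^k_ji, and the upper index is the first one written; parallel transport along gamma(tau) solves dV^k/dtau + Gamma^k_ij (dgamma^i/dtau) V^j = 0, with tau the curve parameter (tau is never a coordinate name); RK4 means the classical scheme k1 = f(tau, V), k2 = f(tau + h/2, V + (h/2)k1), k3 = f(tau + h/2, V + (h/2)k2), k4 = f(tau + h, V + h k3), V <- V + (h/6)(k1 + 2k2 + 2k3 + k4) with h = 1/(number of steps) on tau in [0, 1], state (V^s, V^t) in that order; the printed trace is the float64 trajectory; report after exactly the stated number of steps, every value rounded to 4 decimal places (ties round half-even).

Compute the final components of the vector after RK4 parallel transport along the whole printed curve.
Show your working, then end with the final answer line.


gamma'(tau) = (0, 1/2); f(tau, V)^k = -Gamma^k_ij(gamma(tau)) gamma'^i(tau) V^j; h = 1/4; intermediate values shown to 6 dp
curve data and Christoffel symbols at the stage parameters:
  tau = 0.000000: gamma = (-0.250000, 0.125000), gamma' = (0.000000, 0.500000); Gamma_sss = 0.000000, Gamma_sst = -0.004102, Gamma_stt = 0.008204, Gamma_tss = 0.000000, Gamma_tst = 0.037411, Gamma_ttt = -0.074822
  tau = 0.125000: gamma = (-0.250000, 0.187500), gamma' = (0.000000, 0.500000); Gamma_sss = 0.000000, Gamma_sst = -0.006029, Gamma_stt = 0.008038, Gamma_tss = 0.000000, Gamma_tst = 0.056382, Gamma_ttt = -0.075176
  tau = 0.250000: gamma = (-0.250000, 0.250000), gamma' = (0.000000, 0.500000); Gamma_sss = 0.000000, Gamma_sst = -0.007770, Gamma_stt = 0.007770, Gamma_tss = 0.000000, Gamma_tst = 0.075552, Gamma_ttt = -0.075552
  tau = 0.375000: gamma = (-0.250000, 0.312500), gamma' = (0.000000, 0.500000); Gamma_sss = 0.000000, Gamma_sst = -0.009244, Gamma_stt = 0.007395, Gamma_tss = 0.000000, Gamma_tst = 0.094932, Gamma_ttt = -0.075946
  tau = 0.500000: gamma = (-0.250000, 0.375000), gamma' = (0.000000, 0.500000); Gamma_sss = 0.000000, Gamma_sst = -0.010366, Gamma_stt = 0.006910, Gamma_tss = 0.000000, Gamma_tst = 0.114534, Gamma_ttt = -0.076356
  tau = 0.625000: gamma = (-0.250000, 0.437500), gamma' = (0.000000, 0.500000); Gamma_sss = 0.000000, Gamma_sst = -0.011046, Gamma_stt = 0.006312, Gamma_tss = 0.000000, Gamma_tst = 0.134363, Gamma_ttt = -0.076779
  tau = 0.750000: gamma = (-0.250000, 0.500000), gamma' = (0.000000, 0.500000); Gamma_sss = 0.000000, Gamma_sst = -0.011190, Gamma_stt = 0.005595, Gamma_tss = 0.000000, Gamma_tst = 0.154420, Gamma_ttt = -0.077210
  tau = 0.875000: gamma = (-0.250000, 0.562500), gamma' = (0.000000, 0.500000); Gamma_sss = 0.000000, Gamma_sst = -0.010700, Gamma_stt = 0.004756, Gamma_tss = 0.000000, Gamma_tst = 0.174699, Gamma_ttt = -0.077644
  tau = 1.000000: gamma = (-0.250000, 0.625000), gamma' = (0.000000, 0.500000); Gamma_sss = 0.000000, Gamma_sst = -0.009473, Gamma_stt = 0.003789, Gamma_tss = 0.000000, Gamma_tst = 0.195185, Gamma_ttt = -0.078074
step 0: V^s = -1.2500, V^t = -1.2500
step 1: k1 = (0.002564, -0.023382), k2 = (0.001269, -0.011865), k3 = (0.001262, -0.011807), k4 = (0.000013, -0.000123); V <- V + (h/6)(k1 + 2k2 + 2k3 + k4): V^s = -1.2497, V^t = -1.2530
step 2: k1 = (0.000013, -0.000124), k2 = (-0.001143, 0.011739), k3 = (-0.001149, 0.011802), k4 = (-0.002159, 0.023859); V <- V + (h/6)(k1 + 2k2 + 2k3 + k4): V^s = -1.2500, V^t = -1.2500
step 3: k1 = (-0.002159, 0.023859), k2 = (-0.002969, 0.036120), k3 = (-0.002975, 0.036186), k4 = (-0.003526, 0.048660); V <- V + (h/6)(k1 + 2k2 + 2k3 + k4): V^s = -1.2507, V^t = -1.2410
step 4: k1 = (-0.003526, 0.048659), k2 = (-0.003757, 0.061346), k3 = (-0.003761, 0.061410), k4 = (-0.003606, 0.074306); V <- V + (h/6)(k1 + 2k2 + 2k3 + k4): V^s = -1.2516, V^t = -1.2256

Answer: V^s = -1.2516, V^t = -1.2256


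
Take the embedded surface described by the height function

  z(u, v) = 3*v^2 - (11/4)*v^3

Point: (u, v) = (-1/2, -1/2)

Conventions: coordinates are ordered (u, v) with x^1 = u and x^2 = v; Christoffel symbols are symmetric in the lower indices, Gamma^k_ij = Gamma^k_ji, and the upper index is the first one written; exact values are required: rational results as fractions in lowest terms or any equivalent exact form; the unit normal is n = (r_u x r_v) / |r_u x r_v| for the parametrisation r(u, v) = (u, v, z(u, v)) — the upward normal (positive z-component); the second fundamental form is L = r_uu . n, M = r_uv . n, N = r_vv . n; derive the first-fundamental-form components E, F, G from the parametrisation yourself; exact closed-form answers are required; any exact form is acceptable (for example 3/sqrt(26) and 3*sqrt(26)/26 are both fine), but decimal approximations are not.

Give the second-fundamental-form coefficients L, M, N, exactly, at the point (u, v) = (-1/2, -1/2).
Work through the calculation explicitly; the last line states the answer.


z_u = 0, z_v = -81/16, z_uu = 0, z_uv = 0, z_vv = 57/4
E = 1, F = 0, G = 6817/256; answer radicand W^2 = 6817/256
unnormalised second-form numerators: l = 0, m = 0, n = 57/4; L = l/sqrt(6817/256), and similarly M = m/sqrt(W^2), N = n/sqrt(W^2)

Answer: L = 0, M = 0, N = 228*sqrt(6817)/6817


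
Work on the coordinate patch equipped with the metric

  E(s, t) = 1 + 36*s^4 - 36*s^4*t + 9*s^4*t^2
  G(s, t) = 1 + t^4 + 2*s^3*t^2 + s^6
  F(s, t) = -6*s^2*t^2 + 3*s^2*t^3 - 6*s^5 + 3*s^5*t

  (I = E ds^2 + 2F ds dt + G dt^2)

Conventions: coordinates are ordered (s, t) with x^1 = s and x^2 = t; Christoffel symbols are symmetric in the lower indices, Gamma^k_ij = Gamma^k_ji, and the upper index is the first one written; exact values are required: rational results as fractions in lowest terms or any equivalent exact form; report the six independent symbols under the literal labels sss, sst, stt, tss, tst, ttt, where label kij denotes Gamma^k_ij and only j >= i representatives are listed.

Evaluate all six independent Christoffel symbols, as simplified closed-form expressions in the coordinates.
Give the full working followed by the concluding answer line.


E = 1 + 36*s^4 - 36*s^4*t + 9*s^4*t^2; F = -6*s^2*t^2 + 3*s^2*t^3 - 6*s^5 + 3*s^5*t; G = 1 + t^4 + 2*s^3*t^2 + s^6
Gamma^k_ij = (1/2) g^{kl} (d_i g_jl + d_j g_il - d_l g_ij), with g^inv = (1/(EG-F^2)) [[G, -F], [-F, E]]
first partials: E_s = 144*s^3 - 144*s^3*t + 36*s^3*t^2, E_t = -36*s^4 + 18*s^4*t, F_s = -12*s*t^2 + 6*s*t^3 - 30*s^4 + 15*s^4*t, F_t = -12*s^2*t + 9*s^2*t^2 + 3*s^5, G_s = 6*s^2*t^2 + 6*s^5, G_t = 4*t^3 + 4*s^3*t
D = EG - F^2 = 1 + t^4 + 36*s^4 + 2*s^3*t^2 - 36*s^4*t + 9*s^4*t^2 + s^6
expanded: Gamma^s_ss = (G E_s - 2F F_s + F E_t)/(2D), Gamma^s_st = (G E_t - F G_s)/(2D), Gamma^s_tt = (2G F_t - G G_s - F G_t)/(2D), Gamma^t_ss = (2E F_s - E E_t - F E_s)/(2D), Gamma^t_st = (E G_s - F E_t)/(2D), Gamma^t_tt = (E G_t - 2F F_t + F G_s)/(2D); substitute and cancel common factors

Answer: Gamma_sss = (18*s^3*t^2 - 72*s^3*t + 72*s^3)/(s^6 + 9*s^4*t^2 - 36*s^4*t + 36*s^4 + 2*s^3*t^2 + t^4 + 1), Gamma_sst = (9*s^4*t - 18*s^4)/(s^6 + 9*s^4*t^2 - 36*s^4*t + 36*s^4 + 2*s^3*t^2 + t^4 + 1), Gamma_stt = (6*s^2*t^2 - 12*s^2*t)/(s^6 + 9*s^4*t^2 - 36*s^4*t + 36*s^4 + 2*s^3*t^2 + t^4 + 1), Gamma_tss = (6*s^4*t - 12*s^4 + 6*s*t^3 - 12*s*t^2)/(s^6 + 9*s^4*t^2 - 36*s^4*t + 36*s^4 + 2*s^3*t^2 + t^4 + 1), Gamma_tst = (3*s^5 + 3*s^2*t^2)/(s^6 + 9*s^4*t^2 - 36*s^4*t + 36*s^4 + 2*s^3*t^2 + t^4 + 1), Gamma_ttt = (2*s^3*t + 2*t^3)/(s^6 + 9*s^4*t^2 - 36*s^4*t + 36*s^4 + 2*s^3*t^2 + t^4 + 1)


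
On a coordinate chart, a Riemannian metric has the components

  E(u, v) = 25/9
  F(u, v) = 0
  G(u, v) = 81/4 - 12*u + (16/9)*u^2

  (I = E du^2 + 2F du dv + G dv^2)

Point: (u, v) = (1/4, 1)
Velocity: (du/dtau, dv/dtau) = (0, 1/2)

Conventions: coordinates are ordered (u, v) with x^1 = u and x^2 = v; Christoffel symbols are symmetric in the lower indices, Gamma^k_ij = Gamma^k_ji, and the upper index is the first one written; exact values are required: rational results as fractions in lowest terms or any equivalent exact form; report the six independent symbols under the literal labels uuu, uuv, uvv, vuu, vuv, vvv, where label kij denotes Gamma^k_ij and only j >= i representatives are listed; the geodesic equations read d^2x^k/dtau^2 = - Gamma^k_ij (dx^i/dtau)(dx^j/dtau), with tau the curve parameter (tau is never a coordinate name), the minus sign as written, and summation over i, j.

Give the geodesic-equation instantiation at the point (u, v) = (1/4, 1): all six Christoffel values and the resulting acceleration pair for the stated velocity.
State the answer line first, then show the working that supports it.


Answer: Gamma_uuu = 0, Gamma_uuv = 0, Gamma_uvv = 2, Gamma_vuu = 0, Gamma_vuv = -8/25, Gamma_vvv = 0; accelerations (d^2u/dtau^2, d^2v/dtau^2) = (-1/2, 0)

E = 25/9, F = 0, G = 625/36 at the point
E_u = 0, E_v = 0, F_u = 0, F_v = 0, G_u = -100/9, G_v = 0
EG - F^2 = 15625/324;  g^inv = (324/15625) * [[625/36, 0], [0, 25/9]]
first-kind symbols [ij,l] = (1/2)(d_i g_jl + d_j g_il - d_l g_ij): [uu,u] = E_u/2 = 0, [uu,v] = F_u - E_v/2 = 0, [uv,u] = E_v/2 = 0, [uv,v] = G_u/2 = -50/9, [vv,u] = F_v - G_u/2 = 50/9, [vv,v] = G_v/2 = 0
Gamma^u_ij = (G*[ij,u] - F*[ij,v])/(EG - F^2), Gamma^v_ij = (E*[ij,v] - F*[ij,u])/(EG - F^2)
Gamma_uuu = 0, Gamma_uuv = 0, Gamma_uvv = 2, Gamma_vuu = 0, Gamma_vuv = -8/25, Gamma_vvv = 0
d^2u/dtau^2 = -(Gamma_uuu*(0)^2 + 2*Gamma_uuv*(0)*(1/2) + Gamma_uvv*(1/2)^2) = -1/2
d^2v/dtau^2 = -(Gamma_vuu*(0)^2 + 2*Gamma_vuv*(0)*(1/2) + Gamma_vvv*(1/2)^2) = 0


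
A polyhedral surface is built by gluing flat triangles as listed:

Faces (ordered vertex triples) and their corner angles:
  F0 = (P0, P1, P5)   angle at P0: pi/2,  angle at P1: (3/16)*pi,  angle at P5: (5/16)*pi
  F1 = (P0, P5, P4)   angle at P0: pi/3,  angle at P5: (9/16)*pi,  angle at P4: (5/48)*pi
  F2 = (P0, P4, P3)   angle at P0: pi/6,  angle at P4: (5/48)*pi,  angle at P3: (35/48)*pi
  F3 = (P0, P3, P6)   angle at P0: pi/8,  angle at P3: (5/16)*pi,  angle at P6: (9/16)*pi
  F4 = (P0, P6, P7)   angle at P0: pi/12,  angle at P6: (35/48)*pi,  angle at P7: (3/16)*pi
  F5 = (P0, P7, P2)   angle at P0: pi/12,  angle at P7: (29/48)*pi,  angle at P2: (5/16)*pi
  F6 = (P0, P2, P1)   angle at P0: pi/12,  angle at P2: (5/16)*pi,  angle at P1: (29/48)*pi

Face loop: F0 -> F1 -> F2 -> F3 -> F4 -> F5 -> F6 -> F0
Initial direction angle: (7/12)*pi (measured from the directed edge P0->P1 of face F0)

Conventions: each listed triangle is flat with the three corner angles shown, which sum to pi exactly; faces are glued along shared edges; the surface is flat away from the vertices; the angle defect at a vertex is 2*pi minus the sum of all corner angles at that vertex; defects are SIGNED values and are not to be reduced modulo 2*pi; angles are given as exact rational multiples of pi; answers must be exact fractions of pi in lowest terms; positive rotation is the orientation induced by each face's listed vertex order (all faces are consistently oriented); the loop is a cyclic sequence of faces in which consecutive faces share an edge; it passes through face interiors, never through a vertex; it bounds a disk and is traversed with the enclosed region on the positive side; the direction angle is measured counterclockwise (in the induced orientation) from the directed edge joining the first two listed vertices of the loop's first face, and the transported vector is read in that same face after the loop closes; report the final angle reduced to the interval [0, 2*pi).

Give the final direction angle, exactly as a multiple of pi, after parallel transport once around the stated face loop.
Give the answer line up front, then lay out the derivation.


Answer: final direction angle = (29/24)*pi

enclosed vertex P0: corner angles sum to (11/8)*pi, defect = 2*pi - (11/8)*pi = (5/8)*pi
final direction = starting direction + enclosed defect total, reduced mod 2*pi (induced orientation)
final angle = (7/12)*pi + (5/8)*pi = (29/24)*pi (mod 2*pi)


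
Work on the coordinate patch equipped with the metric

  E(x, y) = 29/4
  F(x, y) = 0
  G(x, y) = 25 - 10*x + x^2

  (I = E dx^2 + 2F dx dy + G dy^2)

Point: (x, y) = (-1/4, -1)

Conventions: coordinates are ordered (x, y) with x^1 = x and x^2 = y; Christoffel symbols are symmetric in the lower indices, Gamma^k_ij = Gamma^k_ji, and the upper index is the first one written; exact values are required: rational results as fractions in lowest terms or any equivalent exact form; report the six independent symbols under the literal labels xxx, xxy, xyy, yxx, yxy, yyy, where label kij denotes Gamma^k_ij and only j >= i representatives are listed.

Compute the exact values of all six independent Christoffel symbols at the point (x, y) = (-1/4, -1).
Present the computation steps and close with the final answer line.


E = 29/4, F = 0, G = 441/16 at the point
E_x = 0, E_y = 0, F_x = 0, F_y = 0, G_x = -21/2, G_y = 0
EG - F^2 = 12789/64;  g^inv = (64/12789) * [[441/16, 0], [0, 29/4]]
first-kind symbols [ij,l] = (1/2)(d_i g_jl + d_j g_il - d_l g_ij): [xx,x] = E_x/2 = 0, [xx,y] = F_x - E_y/2 = 0, [xy,x] = E_y/2 = 0, [xy,y] = G_x/2 = -21/4, [yy,x] = F_y - G_x/2 = 21/4, [yy,y] = G_y/2 = 0
Gamma^x_ij = (G*[ij,x] - F*[ij,y])/(EG - F^2), Gamma^y_ij = (E*[ij,y] - F*[ij,x])/(EG - F^2)

Answer: Gamma_xxx = 0, Gamma_xxy = 0, Gamma_xyy = 21/29, Gamma_yxx = 0, Gamma_yxy = -4/21, Gamma_yyy = 0


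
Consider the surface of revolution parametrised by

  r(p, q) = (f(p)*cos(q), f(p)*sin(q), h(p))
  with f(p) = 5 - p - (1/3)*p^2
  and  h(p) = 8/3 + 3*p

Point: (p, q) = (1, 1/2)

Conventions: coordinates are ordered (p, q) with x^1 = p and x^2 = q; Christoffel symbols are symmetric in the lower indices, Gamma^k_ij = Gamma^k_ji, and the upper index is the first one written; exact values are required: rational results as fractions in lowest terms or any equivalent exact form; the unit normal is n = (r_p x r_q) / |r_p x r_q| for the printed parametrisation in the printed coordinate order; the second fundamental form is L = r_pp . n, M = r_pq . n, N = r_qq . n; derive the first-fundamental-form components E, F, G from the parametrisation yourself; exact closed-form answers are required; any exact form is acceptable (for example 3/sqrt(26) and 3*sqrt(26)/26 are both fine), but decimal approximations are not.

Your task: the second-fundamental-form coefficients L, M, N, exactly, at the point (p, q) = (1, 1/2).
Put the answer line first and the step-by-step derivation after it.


Answer: L = 3*sqrt(106)/53, M = 0, N = 33*sqrt(106)/106

f = 11/3, f' = -5/3, f'' = -2/3, h' = 3, h'' = 0
E = 106/9, F = 0, G = 121/9; answer radicand W^2 = 106/9
unnormalised second-form numerators: l = 2, m = 0, n = 11; L = l/sqrt(106/9), and similarly M = m/sqrt(W^2), N = n/sqrt(W^2)


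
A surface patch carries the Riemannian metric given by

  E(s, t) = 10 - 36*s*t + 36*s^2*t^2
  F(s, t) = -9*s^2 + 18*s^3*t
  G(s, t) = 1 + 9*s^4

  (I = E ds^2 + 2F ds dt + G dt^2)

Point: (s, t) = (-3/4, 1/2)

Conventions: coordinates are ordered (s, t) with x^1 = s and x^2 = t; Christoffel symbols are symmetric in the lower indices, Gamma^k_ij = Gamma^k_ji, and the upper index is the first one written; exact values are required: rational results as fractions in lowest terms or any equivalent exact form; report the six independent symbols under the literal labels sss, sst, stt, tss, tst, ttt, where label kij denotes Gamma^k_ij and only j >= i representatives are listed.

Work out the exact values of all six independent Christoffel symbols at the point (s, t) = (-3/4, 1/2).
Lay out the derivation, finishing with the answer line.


E = 457/16, F = -567/64, G = 985/256 at the point
E_s = -63/2, E_t = 189/4, F_s = 459/16, F_t = -243/32, G_s = -243/16, G_t = 0
EG - F^2 = 8041/256;  g^inv = (256/8041) * [[985/256, 567/64], [567/64, 457/16]]
first-kind symbols [ij,l] = (1/2)(d_i g_jl + d_j g_il - d_l g_ij): [ss,s] = E_s/2 = -63/4, [ss,t] = F_s - E_t/2 = 81/16, [st,s] = E_t/2 = 189/8, [st,t] = G_s/2 = -243/32, [tt,s] = F_t - G_s/2 = 0, [tt,t] = G_t/2 = 0
Gamma^s_ij = (G*[ij,s] - F*[ij,t])/(EG - F^2), Gamma^t_ij = (E*[ij,t] - F*[ij,s])/(EG - F^2)

Answer: Gamma_sss = -4032/8041, Gamma_sst = 6048/8041, Gamma_stt = 0, Gamma_tss = 1296/8041, Gamma_tst = -1944/8041, Gamma_ttt = 0


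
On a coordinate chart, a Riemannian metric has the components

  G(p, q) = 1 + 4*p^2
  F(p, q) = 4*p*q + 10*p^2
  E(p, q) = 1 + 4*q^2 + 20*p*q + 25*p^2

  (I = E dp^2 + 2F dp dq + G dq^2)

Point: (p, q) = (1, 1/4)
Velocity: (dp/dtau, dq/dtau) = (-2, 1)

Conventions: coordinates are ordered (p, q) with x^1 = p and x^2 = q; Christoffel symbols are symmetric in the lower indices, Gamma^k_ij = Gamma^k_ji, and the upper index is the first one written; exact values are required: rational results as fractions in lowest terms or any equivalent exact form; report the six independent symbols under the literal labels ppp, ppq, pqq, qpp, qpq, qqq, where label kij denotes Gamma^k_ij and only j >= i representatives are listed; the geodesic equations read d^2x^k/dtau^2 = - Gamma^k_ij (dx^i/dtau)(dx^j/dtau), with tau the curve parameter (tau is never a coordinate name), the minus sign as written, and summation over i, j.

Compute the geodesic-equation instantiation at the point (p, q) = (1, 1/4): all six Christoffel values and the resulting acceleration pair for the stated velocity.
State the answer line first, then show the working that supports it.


Answer: Gamma_ppp = 110/141, Gamma_ppq = 44/141, Gamma_pqq = 0, Gamma_qpp = 40/141, Gamma_qpq = 16/141, Gamma_qqq = 0; accelerations (d^2p/dtau^2, d^2q/dtau^2) = (-88/47, -32/47)

E = 125/4, F = 11, G = 5 at the point
E_p = 55, E_q = 22, F_p = 21, F_q = 4, G_p = 8, G_q = 0
EG - F^2 = 141/4;  g^inv = (4/141) * [[5, -11], [-11, 125/4]]
first-kind symbols [ij,l] = (1/2)(d_i g_jl + d_j g_il - d_l g_ij): [pp,p] = E_p/2 = 55/2, [pp,q] = F_p - E_q/2 = 10, [pq,p] = E_q/2 = 11, [pq,q] = G_p/2 = 4, [qq,p] = F_q - G_p/2 = 0, [qq,q] = G_q/2 = 0
Gamma^p_ij = (G*[ij,p] - F*[ij,q])/(EG - F^2), Gamma^q_ij = (E*[ij,q] - F*[ij,p])/(EG - F^2)
Gamma_ppp = 110/141, Gamma_ppq = 44/141, Gamma_pqq = 0, Gamma_qpp = 40/141, Gamma_qpq = 16/141, Gamma_qqq = 0
d^2p/dtau^2 = -(Gamma_ppp*(-2)^2 + 2*Gamma_ppq*(-2)*(1) + Gamma_pqq*(1)^2) = -88/47
d^2q/dtau^2 = -(Gamma_qpp*(-2)^2 + 2*Gamma_qpq*(-2)*(1) + Gamma_qqq*(1)^2) = -32/47


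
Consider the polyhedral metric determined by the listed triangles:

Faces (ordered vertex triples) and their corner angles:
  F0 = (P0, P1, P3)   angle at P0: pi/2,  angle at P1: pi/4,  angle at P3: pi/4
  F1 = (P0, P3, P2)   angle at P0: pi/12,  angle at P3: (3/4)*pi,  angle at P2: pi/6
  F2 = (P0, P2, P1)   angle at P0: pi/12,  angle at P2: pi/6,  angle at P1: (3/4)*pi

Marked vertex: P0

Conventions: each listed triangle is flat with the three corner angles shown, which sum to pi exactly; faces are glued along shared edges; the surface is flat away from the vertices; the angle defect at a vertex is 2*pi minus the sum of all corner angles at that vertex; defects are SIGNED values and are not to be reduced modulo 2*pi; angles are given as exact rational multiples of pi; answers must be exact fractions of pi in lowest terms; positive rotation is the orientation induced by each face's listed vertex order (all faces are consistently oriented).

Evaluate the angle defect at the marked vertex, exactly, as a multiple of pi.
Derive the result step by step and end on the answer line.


Sum of corner angles at P0: (2/3)*pi
defect = 2*pi - (2/3)*pi

Answer: defect(P0) = (4/3)*pi


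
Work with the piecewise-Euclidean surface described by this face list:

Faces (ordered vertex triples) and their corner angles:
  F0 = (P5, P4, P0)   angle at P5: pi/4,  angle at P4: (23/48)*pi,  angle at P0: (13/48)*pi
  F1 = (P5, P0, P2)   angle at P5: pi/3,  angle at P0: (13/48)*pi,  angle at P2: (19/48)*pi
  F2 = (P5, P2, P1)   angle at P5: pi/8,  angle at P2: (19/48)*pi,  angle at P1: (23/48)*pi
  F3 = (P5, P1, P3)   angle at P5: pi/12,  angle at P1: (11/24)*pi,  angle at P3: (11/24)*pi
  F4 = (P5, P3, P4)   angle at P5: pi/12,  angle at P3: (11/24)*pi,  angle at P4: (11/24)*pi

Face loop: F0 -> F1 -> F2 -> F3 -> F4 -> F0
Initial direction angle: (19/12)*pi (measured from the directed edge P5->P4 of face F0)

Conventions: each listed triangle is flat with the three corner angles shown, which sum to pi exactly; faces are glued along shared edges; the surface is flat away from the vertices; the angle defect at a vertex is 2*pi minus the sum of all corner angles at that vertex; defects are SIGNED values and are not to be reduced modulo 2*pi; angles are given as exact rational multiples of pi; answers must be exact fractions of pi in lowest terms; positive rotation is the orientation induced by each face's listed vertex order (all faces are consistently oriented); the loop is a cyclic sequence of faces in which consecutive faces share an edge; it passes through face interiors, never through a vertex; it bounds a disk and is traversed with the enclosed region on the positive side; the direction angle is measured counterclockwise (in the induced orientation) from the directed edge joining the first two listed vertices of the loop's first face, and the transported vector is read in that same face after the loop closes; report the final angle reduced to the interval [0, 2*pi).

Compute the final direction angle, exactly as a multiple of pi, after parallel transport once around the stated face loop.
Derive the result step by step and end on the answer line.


enclosed vertex P5: corner angles sum to (7/8)*pi, defect = 2*pi - (7/8)*pi = (9/8)*pi
adding the enclosed defects to the starting angle (mod 2*pi, induced orientation) gives the holonomy
final angle = (19/12)*pi + (9/8)*pi = (17/24)*pi (mod 2*pi)

Answer: final direction angle = (17/24)*pi


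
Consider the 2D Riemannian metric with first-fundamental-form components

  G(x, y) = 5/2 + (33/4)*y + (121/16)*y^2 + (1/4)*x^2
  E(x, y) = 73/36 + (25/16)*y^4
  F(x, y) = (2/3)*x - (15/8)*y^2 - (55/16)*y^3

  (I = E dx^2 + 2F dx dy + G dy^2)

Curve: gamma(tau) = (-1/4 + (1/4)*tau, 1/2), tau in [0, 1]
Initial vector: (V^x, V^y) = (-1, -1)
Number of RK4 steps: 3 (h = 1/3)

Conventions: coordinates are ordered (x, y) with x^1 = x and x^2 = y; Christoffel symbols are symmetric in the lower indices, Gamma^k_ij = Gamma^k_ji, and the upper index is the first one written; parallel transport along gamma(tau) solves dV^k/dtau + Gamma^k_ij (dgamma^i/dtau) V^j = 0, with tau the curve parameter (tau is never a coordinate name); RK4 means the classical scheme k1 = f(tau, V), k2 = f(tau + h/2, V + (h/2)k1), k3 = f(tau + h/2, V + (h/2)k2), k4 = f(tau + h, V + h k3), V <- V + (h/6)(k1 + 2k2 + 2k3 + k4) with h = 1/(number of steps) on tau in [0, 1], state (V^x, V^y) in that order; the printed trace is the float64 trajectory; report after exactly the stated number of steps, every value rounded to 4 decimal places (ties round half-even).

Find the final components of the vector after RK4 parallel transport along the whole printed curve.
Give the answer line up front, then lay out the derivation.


Answer: V^x = -0.9484, V^y = -0.9871

gamma'(tau) = (1/4, 0); f(tau, V)^k = -Gamma^k_ij(gamma(tau)) gamma'^i(tau) V^j; h = 1/3; intermediate values shown to 6 dp
curve data and Christoffel symbols at the stage parameters:
  tau = 0.000000: gamma = (-0.250000, 0.500000), gamma' = (0.250000, 0.000000); Gamma_xxx = 0.017297, Gamma_xxy = 0.192136, Gamma_xyy = -1.708216, Gamma_yxx = 0.034516, Gamma_yxy = 0.016662, Gamma_yyy = 0.713474
  tau = 0.166667: gamma = (-0.208333, 0.500000), gamma' = (0.250000, 0.000000); Gamma_xxx = 0.016798, Gamma_xxy = 0.192218, Gamma_xyy = -1.720245, Gamma_yxx = 0.034418, Gamma_yxy = 0.017277, Gamma_yyy = 0.717975
  tau = 0.333333: gamma = (-0.166667, 0.500000), gamma' = (0.250000, 0.000000); Gamma_xxx = 0.016302, Gamma_xxy = 0.192283, Gamma_xyy = -1.732394, Gamma_yxx = 0.034321, Gamma_yxy = 0.017888, Gamma_yyy = 0.722472
  tau = 0.500000: gamma = (-0.125000, 0.500000), gamma' = (0.250000, 0.000000); Gamma_xxx = 0.015808, Gamma_xxy = 0.192329, Gamma_xyy = -1.744662, Gamma_yxx = 0.034223, Gamma_yxy = 0.018496, Gamma_yyy = 0.726964
  tau = 0.666667: gamma = (-0.083333, 0.500000), gamma' = (0.250000, 0.000000); Gamma_xxx = 0.015317, Gamma_xxy = 0.192359, Gamma_xyy = -1.757049, Gamma_yxx = 0.034125, Gamma_yxy = 0.019099, Gamma_yyy = 0.731452
  tau = 0.833333: gamma = (-0.041667, 0.500000), gamma' = (0.250000, 0.000000); Gamma_xxx = 0.014828, Gamma_xxy = 0.192370, Gamma_xyy = -1.769556, Gamma_yxx = 0.034027, Gamma_yxy = 0.019699, Gamma_yyy = 0.735934
  tau = 1.000000: gamma = (0.000000, 0.500000), gamma' = (0.250000, 0.000000); Gamma_xxx = 0.014342, Gamma_xxy = 0.192365, Gamma_xyy = -1.782182, Gamma_yxx = 0.033929, Gamma_yxy = 0.020295, Gamma_yyy = 0.740412
step 0: V^x = -1.0000, V^y = -1.0000
step 1: k1 = (0.052358, 0.012794), k2 = (0.052115, 0.012839), k3 = (0.052115, 0.012840), k4 = (0.051870, 0.012884); V <- V + (h/6)(k1 + 2k2 + 2k3 + k4): V^x = -0.9826, V^y = -0.9957
step 2: k1 = (0.051870, 0.012884), k2 = (0.051622, 0.012927), k3 = (0.051622, 0.012928), k4 = (0.051373, 0.012970); V <- V + (h/6)(k1 + 2k2 + 2k3 + k4): V^x = -0.9654, V^y = -0.9914
step 3: k1 = (0.051373, 0.012970), k2 = (0.051123, 0.013012), k3 = (0.051123, 0.013012), k4 = (0.050870, 0.013053); V <- V + (h/6)(k1 + 2k2 + 2k3 + k4): V^x = -0.9484, V^y = -0.9871


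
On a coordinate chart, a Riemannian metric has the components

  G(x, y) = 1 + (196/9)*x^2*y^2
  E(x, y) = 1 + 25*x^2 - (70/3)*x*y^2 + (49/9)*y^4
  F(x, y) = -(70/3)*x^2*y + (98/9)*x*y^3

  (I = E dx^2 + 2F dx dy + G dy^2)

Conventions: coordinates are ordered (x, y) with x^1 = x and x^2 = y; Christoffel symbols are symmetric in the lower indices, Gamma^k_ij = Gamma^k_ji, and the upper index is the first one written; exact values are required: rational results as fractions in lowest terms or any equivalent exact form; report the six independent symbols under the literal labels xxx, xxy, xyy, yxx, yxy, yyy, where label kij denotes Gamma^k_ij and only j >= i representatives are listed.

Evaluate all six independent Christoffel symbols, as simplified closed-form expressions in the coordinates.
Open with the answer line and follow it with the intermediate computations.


Answer: Gamma_xxx = (225*x - 105*y^2)/(196*x^2*y^2 + 225*x^2 - 210*x*y^2 + 49*y^4 + 9), Gamma_xxy = (-210*x*y + 98*y^3)/(196*x^2*y^2 + 225*x^2 - 210*x*y^2 + 49*y^4 + 9), Gamma_xyy = (-210*x^2 + 98*x*y^2)/(196*x^2*y^2 + 225*x^2 - 210*x*y^2 + 49*y^4 + 9), Gamma_yxx = -210*x*y/(196*x^2*y^2 + 225*x^2 - 210*x*y^2 + 49*y^4 + 9), Gamma_yxy = 196*x*y^2/(196*x^2*y^2 + 225*x^2 - 210*x*y^2 + 49*y^4 + 9), Gamma_yyy = 196*x^2*y/(196*x^2*y^2 + 225*x^2 - 210*x*y^2 + 49*y^4 + 9)

E = 1 + 25*x^2 - (70/3)*x*y^2 + (49/9)*y^4; F = -(70/3)*x^2*y + (98/9)*x*y^3; G = 1 + (196/9)*x^2*y^2
Gamma^k_ij = (1/2) g^{kl} (d_i g_jl + d_j g_il - d_l g_ij), with g^inv = (1/(EG-F^2)) [[G, -F], [-F, E]]
first partials: E_x = 50*x - (70/3)*y^2, E_y = -(140/3)*x*y + (196/9)*y^3, F_x = -(140/3)*x*y + (98/9)*y^3, F_y = -(70/3)*x^2 + (98/3)*x*y^2, G_x = (392/9)*x*y^2, G_y = (392/9)*x^2*y
D = EG - F^2 = 1 + 25*x^2 - (70/3)*x*y^2 + (49/9)*y^4 + (196/9)*x^2*y^2
expanded: Gamma^x_xx = (G E_x - 2F F_x + F E_y)/(2D), Gamma^x_xy = (G E_y - F G_x)/(2D), Gamma^x_yy = (2G F_y - G G_x - F G_y)/(2D), Gamma^y_xx = (2E F_x - E E_y - F E_x)/(2D), Gamma^y_xy = (E G_x - F E_y)/(2D), Gamma^y_yy = (E G_y - 2F F_y + F G_x)/(2D); substitute and cancel common factors


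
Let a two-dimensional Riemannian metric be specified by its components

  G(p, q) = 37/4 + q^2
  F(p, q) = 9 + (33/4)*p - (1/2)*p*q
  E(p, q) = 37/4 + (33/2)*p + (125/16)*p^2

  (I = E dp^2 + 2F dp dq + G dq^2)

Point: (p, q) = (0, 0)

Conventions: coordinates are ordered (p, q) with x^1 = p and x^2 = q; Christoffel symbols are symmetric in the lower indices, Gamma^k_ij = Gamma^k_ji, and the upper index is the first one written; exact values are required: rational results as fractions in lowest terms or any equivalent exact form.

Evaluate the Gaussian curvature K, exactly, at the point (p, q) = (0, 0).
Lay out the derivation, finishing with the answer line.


E = 37/4, F = 9, G = 37/4, EG - F^2 = 73/16 at the point
E_p = 33/2, E_q = 0, F_p = 33/4, F_q = 0, G_p = 0, G_q = 0
E_qq = 0, F_pq = -1/2, G_pp = 0
By Brioschi, K is (det M1 - det M2) divided by (EG - F^2) squared.
M1 = [[-E_qq/2 + F_pq - G_pp/2, E_p/2, F_p - E_q/2], [F_q - G_p/2, E, F], [G_q/2, F, G]] = [[-1/2, 33/4, 33/4], [0, 37/4, 9], [0, 9, 37/4]]; det M1 = -73/32
M2 = [[0, E_q/2, G_p/2], [E_q/2, E, F], [G_p/2, F, G]] = [[0, 0, 0], [0, 37/4, 9], [0, 9, 37/4]]; det M2 = 0
det M1 - det M2 = -73/32; K = -73/32 / (73/16)^2 = -8/73

Answer: K = -8/73


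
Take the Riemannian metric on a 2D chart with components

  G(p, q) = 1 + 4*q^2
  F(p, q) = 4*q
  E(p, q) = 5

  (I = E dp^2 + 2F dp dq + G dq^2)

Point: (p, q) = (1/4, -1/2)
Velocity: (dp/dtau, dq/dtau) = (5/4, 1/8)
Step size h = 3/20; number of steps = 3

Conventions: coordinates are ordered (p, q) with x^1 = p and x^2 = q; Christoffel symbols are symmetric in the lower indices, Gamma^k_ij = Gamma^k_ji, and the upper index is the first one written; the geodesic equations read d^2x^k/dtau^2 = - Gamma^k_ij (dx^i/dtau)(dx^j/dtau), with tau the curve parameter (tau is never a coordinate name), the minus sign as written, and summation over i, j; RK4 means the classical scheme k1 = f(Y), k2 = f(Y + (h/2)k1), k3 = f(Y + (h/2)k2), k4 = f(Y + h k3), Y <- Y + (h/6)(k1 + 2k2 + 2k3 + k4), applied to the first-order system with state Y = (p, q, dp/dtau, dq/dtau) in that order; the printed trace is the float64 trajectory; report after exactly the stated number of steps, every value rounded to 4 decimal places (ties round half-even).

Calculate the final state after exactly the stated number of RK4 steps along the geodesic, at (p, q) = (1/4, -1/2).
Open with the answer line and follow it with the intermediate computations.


Answer: p = 0.8114, q = -0.4432, dp/dtau = 1.2451, dq/dtau = 0.1273

f(Y) = (dp/dtau, dq/dtau, -Gamma^p_ij Y'^i Y'^j, -Gamma^q_ij Y'^i Y'^j) with the Gammas evaluated at the stage position; h = 0.150000; intermediate values shown to 6 dp
step 0: p = 0.2500, q = -0.5000, dp/dtau = 1.2500, dq/dtau = 0.1250
step 1:
  k1: at (p, q) = (0.250000, -0.500000), (dp/dtau, dq/dtau) = (1.250000, 0.125000); Gamma_ppp = 0.000000, Gamma_ppq = 0.000000, Gamma_pqq = 0.666667, Gamma_qpp = 0.000000, Gamma_qpq = 0.000000, Gamma_qqq = -0.333333; k1 = (1.250000, 0.125000, -0.010417, 0.005208)
  k2: at (p, q) = (0.343750, -0.490625), (dp/dtau, dq/dtau) = (1.249219, 0.125391); Gamma_ppp = 0.000000, Gamma_ppq = 0.000000, Gamma_pqq = 0.670820, Gamma_qpp = 0.000000, Gamma_qpq = 0.000000, Gamma_qqq = -0.329121; k2 = (1.249219, 0.125391, -0.010547, 0.005175)
  k3: at (p, q) = (0.343691, -0.490596), (dp/dtau, dq/dtau) = (1.249209, 0.125388); Gamma_ppp = 0.000000, Gamma_ppq = 0.000000, Gamma_pqq = 0.670833, Gamma_qpp = 0.000000, Gamma_qpq = 0.000000, Gamma_qqq = -0.329108; k3 = (1.249209, 0.125388, -0.010547, 0.005174)
  k4: at (p, q) = (0.437381, -0.481192), (dp/dtau, dq/dtau) = (1.248418, 0.125776); Gamma_ppp = 0.000000, Gamma_ppq = 0.000000, Gamma_pqq = 0.674971, Gamma_qpp = 0.000000, Gamma_qpq = 0.000000, Gamma_qqq = -0.324790; k4 = (1.248418, 0.125776, -0.010678, 0.005138)
  Y <- Y + (h/6)(k1 + 2k2 + 2k3 + k4): p = 0.4374, q = -0.4812, dp/dtau = 1.2484, dq/dtau = 0.1258
step 2:
  k1: at (p, q) = (0.437382, -0.481192), (dp/dtau, dq/dtau) = (1.248418, 0.125776); Gamma_ppp = 0.000000, Gamma_ppq = 0.000000, Gamma_pqq = 0.674971, Gamma_qpp = 0.000000, Gamma_qpq = 0.000000, Gamma_qqq = -0.324790; k1 = (1.248418, 0.125776, -0.010678, 0.005138)
  k2: at (p, q) = (0.531013, -0.471758), (dp/dtau, dq/dtau) = (1.247617, 0.126161); Gamma_ppp = 0.000000, Gamma_ppq = 0.000000, Gamma_pqq = 0.679091, Gamma_qpp = 0.000000, Gamma_qpq = 0.000000, Gamma_qqq = -0.320367; k2 = (1.247617, 0.126161, -0.010809, 0.005099)
  k3: at (p, q) = (0.530953, -0.471730), (dp/dtau, dq/dtau) = (1.247607, 0.126159); Gamma_ppp = 0.000000, Gamma_ppq = 0.000000, Gamma_pqq = 0.679104, Gamma_qpp = 0.000000, Gamma_qpq = 0.000000, Gamma_qqq = -0.320353; k3 = (1.247607, 0.126159, -0.010809, 0.005099)
  k4: at (p, q) = (0.624523, -0.462268), (dp/dtau, dq/dtau) = (1.246797, 0.126541); Gamma_ppp = 0.000000, Gamma_ppq = 0.000000, Gamma_pqq = 0.683204, Gamma_qpp = 0.000000, Gamma_qpq = 0.000000, Gamma_qqq = -0.315823; k4 = (1.246797, 0.126541, -0.010940, 0.005057)
  Y <- Y + (h/6)(k1 + 2k2 + 2k3 + k4): p = 0.6245, q = -0.4623, dp/dtau = 1.2468, dq/dtau = 0.1265
step 3:
  k1: at (p, q) = (0.624523, -0.462268), (dp/dtau, dq/dtau) = (1.246797, 0.126541); Gamma_ppp = 0.000000, Gamma_ppq = 0.000000, Gamma_pqq = 0.683204, Gamma_qpp = 0.000000, Gamma_qpq = 0.000000, Gamma_qqq = -0.315823; k1 = (1.246797, 0.126541, -0.010940, 0.005057)
  k2: at (p, q) = (0.718033, -0.452777), (dp/dtau, dq/dtau) = (1.245976, 0.126920); Gamma_ppp = 0.000000, Gamma_ppq = 0.000000, Gamma_pqq = 0.687282, Gamma_qpp = 0.000000, Gamma_qpq = 0.000000, Gamma_qqq = -0.311186; k2 = (1.245976, 0.126920, -0.011071, 0.005013)
  k3: at (p, q) = (0.717972, -0.452749), (dp/dtau, dq/dtau) = (1.245966, 0.126917); Gamma_ppp = 0.000000, Gamma_ppq = 0.000000, Gamma_pqq = 0.687294, Gamma_qpp = 0.000000, Gamma_qpq = 0.000000, Gamma_qqq = -0.311171; k3 = (1.245966, 0.126917, -0.011071, 0.005012)
  k4: at (p, q) = (0.811418, -0.443230), (dp/dtau, dq/dtau) = (1.245136, 0.127293); Gamma_ppp = 0.000000, Gamma_ppq = 0.000000, Gamma_pqq = 0.691346, Gamma_qpp = 0.000000, Gamma_qpq = 0.000000, Gamma_qqq = -0.306426; k4 = (1.245136, 0.127293, -0.011202, 0.004965)
  Y <- Y + (h/6)(k1 + 2k2 + 2k3 + k4): p = 0.8114, q = -0.4432, dp/dtau = 1.2451, dq/dtau = 0.1273


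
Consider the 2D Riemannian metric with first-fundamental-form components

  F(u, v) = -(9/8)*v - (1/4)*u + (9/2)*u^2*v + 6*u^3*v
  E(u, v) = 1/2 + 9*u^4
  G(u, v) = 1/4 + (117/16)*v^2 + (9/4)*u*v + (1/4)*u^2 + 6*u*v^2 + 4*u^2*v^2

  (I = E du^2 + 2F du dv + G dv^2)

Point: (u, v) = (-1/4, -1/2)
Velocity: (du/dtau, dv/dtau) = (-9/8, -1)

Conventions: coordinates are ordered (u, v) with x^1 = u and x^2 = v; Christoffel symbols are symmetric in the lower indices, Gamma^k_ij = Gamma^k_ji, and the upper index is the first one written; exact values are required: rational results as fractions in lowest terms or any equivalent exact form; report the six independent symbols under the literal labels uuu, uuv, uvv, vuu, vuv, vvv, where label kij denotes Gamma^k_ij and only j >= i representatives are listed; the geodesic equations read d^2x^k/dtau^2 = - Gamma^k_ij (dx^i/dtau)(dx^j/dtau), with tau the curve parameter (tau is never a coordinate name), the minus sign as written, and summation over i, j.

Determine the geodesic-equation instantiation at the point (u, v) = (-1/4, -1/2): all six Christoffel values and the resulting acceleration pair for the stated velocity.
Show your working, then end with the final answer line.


E = 137/256, F = 17/32, G = 33/16 at the point
E_u = -9/16, E_v = 0, F_u = 5/16, F_v = -15/16, G_u = -1/4, G_v = -53/8
EG - F^2 = 3365/4096;  g^inv = (4096/3365) * [[33/16, -17/32], [-17/32, 137/256]]
first-kind symbols [ij,l] = (1/2)(d_i g_jl + d_j g_il - d_l g_ij): [uu,u] = E_u/2 = -9/32, [uu,v] = F_u - E_v/2 = 5/16, [uv,u] = E_v/2 = 0, [uv,v] = G_u/2 = -1/8, [vv,u] = F_v - G_u/2 = -13/16, [vv,v] = G_v/2 = -53/16
Gamma^u_ij = (G*[ij,u] - F*[ij,v])/(EG - F^2), Gamma^v_ij = (E*[ij,v] - F*[ij,u])/(EG - F^2)
Gamma_uuu = -3056/3365, Gamma_uuv = 272/3365, Gamma_uvv = 344/3365, Gamma_vuu = 1297/3365, Gamma_vuv = -274/3365, Gamma_vvv = -5493/3365
d^2u/dtau^2 = -(Gamma_uuu*(-9/8)^2 + 2*Gamma_uuv*(-9/8)*(-1) + Gamma_uvv*(-1)^2) = 11647/13460
d^2v/dtau^2 = -(Gamma_vuu*(-9/8)^2 + 2*Gamma_vuv*(-9/8)*(-1) + Gamma_vvv*(-1)^2) = 285951/215360

Answer: Gamma_uuu = -3056/3365, Gamma_uuv = 272/3365, Gamma_uvv = 344/3365, Gamma_vuu = 1297/3365, Gamma_vuv = -274/3365, Gamma_vvv = -5493/3365; accelerations (d^2u/dtau^2, d^2v/dtau^2) = (11647/13460, 285951/215360)


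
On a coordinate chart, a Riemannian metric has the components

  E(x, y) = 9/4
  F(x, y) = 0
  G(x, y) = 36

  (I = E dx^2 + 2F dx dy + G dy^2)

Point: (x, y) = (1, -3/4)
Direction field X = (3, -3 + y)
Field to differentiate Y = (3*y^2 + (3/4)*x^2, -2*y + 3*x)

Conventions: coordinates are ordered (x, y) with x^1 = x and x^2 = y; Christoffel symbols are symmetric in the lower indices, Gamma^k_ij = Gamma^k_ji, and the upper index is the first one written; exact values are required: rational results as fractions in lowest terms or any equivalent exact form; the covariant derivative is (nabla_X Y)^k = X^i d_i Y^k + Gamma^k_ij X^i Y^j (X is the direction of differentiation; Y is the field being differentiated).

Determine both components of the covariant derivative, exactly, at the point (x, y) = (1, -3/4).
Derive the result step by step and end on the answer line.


E = 9/4, F = 0, G = 36 at the point
E_x = 0, E_y = 0, F_x = 0, F_y = 0, G_x = 0, G_y = 0
EG - F^2 = 81;  g^inv = (1/81) * [[36, 0], [0, 9/4]]
first-kind symbols [ij,l] = (1/2)(d_i g_jl + d_j g_il - d_l g_ij): [xx,x] = E_x/2 = 0, [xx,y] = F_x - E_y/2 = 0, [xy,x] = E_y/2 = 0, [xy,y] = G_x/2 = 0, [yy,x] = F_y - G_x/2 = 0, [yy,y] = G_y/2 = 0
Gamma^x_ij = (G*[ij,x] - F*[ij,y])/(EG - F^2), Gamma^y_ij = (E*[ij,y] - F*[ij,x])/(EG - F^2)
Gamma_xxx = 0, Gamma_xxy = 0, Gamma_xyy = 0, Gamma_yxx = 0, Gamma_yxy = 0, Gamma_yyy = 0
X = (3, -15/4), Y = (39/16, 9/2) at the point

Answer: (nabla_X Y)^x = 171/8, (nabla_X Y)^y = 33/2


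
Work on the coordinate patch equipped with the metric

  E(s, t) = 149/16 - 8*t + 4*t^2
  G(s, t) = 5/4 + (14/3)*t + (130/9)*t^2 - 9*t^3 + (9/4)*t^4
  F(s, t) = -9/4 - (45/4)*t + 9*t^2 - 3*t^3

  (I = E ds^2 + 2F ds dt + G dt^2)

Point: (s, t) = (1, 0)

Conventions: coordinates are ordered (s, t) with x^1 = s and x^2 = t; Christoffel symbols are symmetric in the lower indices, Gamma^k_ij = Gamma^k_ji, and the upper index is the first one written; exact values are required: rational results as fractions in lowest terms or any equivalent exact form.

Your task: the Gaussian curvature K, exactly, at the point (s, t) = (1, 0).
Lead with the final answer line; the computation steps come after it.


Answer: K = 98560/531723

E = 149/16, F = -9/4, G = 5/4, EG - F^2 = 421/64 at the point
E_s = 0, E_t = -8, F_s = 0, F_t = -45/4, G_s = 0, G_t = 14/3
E_tt = 8, F_st = 0, G_ss = 0
K follows from Brioschi's formula, (det M1 - det M2)/(EG - F^2)^2.
M1 = [[-E_tt/2 + F_st - G_ss/2, E_s/2, F_s - E_t/2], [F_t - G_s/2, E, F], [G_t/2, F, G]] = [[-4, 0, 4], [-45/4, 149/16, -9/4], [7/3, -9/4, 5/4]]; det M1 = -575/48
M2 = [[0, E_t/2, G_s/2], [E_t/2, E, F], [G_s/2, F, G]] = [[0, -4, 0], [-4, 149/16, -9/4], [0, -9/4, 5/4]]; det M2 = -20
det M1 - det M2 = 385/48; K = 385/48 / (421/64)^2 = 98560/531723


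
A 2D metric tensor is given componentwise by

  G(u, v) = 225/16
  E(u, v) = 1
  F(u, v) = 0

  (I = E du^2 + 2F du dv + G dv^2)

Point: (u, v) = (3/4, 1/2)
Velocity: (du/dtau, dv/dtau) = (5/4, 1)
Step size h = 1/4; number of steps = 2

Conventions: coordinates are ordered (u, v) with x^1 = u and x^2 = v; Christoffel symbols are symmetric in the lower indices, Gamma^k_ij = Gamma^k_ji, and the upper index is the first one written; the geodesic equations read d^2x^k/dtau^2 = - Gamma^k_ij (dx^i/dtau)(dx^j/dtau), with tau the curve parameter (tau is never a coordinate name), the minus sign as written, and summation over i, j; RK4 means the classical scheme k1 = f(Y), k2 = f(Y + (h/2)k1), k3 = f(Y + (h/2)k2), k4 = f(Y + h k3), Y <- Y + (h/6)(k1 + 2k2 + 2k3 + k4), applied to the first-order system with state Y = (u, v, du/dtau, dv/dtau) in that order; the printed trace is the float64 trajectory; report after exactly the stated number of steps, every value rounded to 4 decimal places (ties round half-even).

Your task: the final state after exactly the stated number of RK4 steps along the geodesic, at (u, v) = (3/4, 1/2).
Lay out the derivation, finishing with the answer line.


f(Y) = (du/dtau, dv/dtau, -Gamma^u_ij Y'^i Y'^j, -Gamma^v_ij Y'^i Y'^j) with the Gammas evaluated at the stage position; h = 0.250000; intermediate values shown to 6 dp
step 0: u = 0.7500, v = 0.5000, du/dtau = 1.2500, dv/dtau = 1.0000
step 1:
  k1: at (u, v) = (0.750000, 0.500000), (du/dtau, dv/dtau) = (1.250000, 1.000000); Gamma_uuu = 0.000000, Gamma_uuv = 0.000000, Gamma_uvv = 0.000000, Gamma_vuu = 0.000000, Gamma_vuv = 0.000000, Gamma_vvv = 0.000000; k1 = (1.250000, 1.000000, 0.000000, 0.000000)
  k2: at (u, v) = (0.906250, 0.625000), (du/dtau, dv/dtau) = (1.250000, 1.000000); Gamma_uuu = 0.000000, Gamma_uuv = 0.000000, Gamma_uvv = 0.000000, Gamma_vuu = 0.000000, Gamma_vuv = 0.000000, Gamma_vvv = 0.000000; k2 = (1.250000, 1.000000, 0.000000, 0.000000)
  k3: at (u, v) = (0.906250, 0.625000), (du/dtau, dv/dtau) = (1.250000, 1.000000); Gamma_uuu = 0.000000, Gamma_uuv = 0.000000, Gamma_uvv = 0.000000, Gamma_vuu = 0.000000, Gamma_vuv = 0.000000, Gamma_vvv = 0.000000; k3 = (1.250000, 1.000000, 0.000000, 0.000000)
  k4: at (u, v) = (1.062500, 0.750000), (du/dtau, dv/dtau) = (1.250000, 1.000000); Gamma_uuu = 0.000000, Gamma_uuv = 0.000000, Gamma_uvv = 0.000000, Gamma_vuu = 0.000000, Gamma_vuv = 0.000000, Gamma_vvv = 0.000000; k4 = (1.250000, 1.000000, 0.000000, 0.000000)
  Y <- Y + (h/6)(k1 + 2k2 + 2k3 + k4): u = 1.0625, v = 0.7500, du/dtau = 1.2500, dv/dtau = 1.0000
step 2:
  k1: at (u, v) = (1.062500, 0.750000), (du/dtau, dv/dtau) = (1.250000, 1.000000); Gamma_uuu = 0.000000, Gamma_uuv = 0.000000, Gamma_uvv = 0.000000, Gamma_vuu = 0.000000, Gamma_vuv = 0.000000, Gamma_vvv = 0.000000; k1 = (1.250000, 1.000000, 0.000000, 0.000000)
  k2: at (u, v) = (1.218750, 0.875000), (du/dtau, dv/dtau) = (1.250000, 1.000000); Gamma_uuu = 0.000000, Gamma_uuv = 0.000000, Gamma_uvv = 0.000000, Gamma_vuu = 0.000000, Gamma_vuv = 0.000000, Gamma_vvv = 0.000000; k2 = (1.250000, 1.000000, 0.000000, 0.000000)
  k3: at (u, v) = (1.218750, 0.875000), (du/dtau, dv/dtau) = (1.250000, 1.000000); Gamma_uuu = 0.000000, Gamma_uuv = 0.000000, Gamma_uvv = 0.000000, Gamma_vuu = 0.000000, Gamma_vuv = 0.000000, Gamma_vvv = 0.000000; k3 = (1.250000, 1.000000, 0.000000, 0.000000)
  k4: at (u, v) = (1.375000, 1.000000), (du/dtau, dv/dtau) = (1.250000, 1.000000); Gamma_uuu = 0.000000, Gamma_uuv = 0.000000, Gamma_uvv = 0.000000, Gamma_vuu = 0.000000, Gamma_vuv = 0.000000, Gamma_vvv = 0.000000; k4 = (1.250000, 1.000000, 0.000000, 0.000000)
  Y <- Y + (h/6)(k1 + 2k2 + 2k3 + k4): u = 1.3750, v = 1.0000, du/dtau = 1.2500, dv/dtau = 1.0000

Answer: u = 1.3750, v = 1.0000, du/dtau = 1.2500, dv/dtau = 1.0000
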